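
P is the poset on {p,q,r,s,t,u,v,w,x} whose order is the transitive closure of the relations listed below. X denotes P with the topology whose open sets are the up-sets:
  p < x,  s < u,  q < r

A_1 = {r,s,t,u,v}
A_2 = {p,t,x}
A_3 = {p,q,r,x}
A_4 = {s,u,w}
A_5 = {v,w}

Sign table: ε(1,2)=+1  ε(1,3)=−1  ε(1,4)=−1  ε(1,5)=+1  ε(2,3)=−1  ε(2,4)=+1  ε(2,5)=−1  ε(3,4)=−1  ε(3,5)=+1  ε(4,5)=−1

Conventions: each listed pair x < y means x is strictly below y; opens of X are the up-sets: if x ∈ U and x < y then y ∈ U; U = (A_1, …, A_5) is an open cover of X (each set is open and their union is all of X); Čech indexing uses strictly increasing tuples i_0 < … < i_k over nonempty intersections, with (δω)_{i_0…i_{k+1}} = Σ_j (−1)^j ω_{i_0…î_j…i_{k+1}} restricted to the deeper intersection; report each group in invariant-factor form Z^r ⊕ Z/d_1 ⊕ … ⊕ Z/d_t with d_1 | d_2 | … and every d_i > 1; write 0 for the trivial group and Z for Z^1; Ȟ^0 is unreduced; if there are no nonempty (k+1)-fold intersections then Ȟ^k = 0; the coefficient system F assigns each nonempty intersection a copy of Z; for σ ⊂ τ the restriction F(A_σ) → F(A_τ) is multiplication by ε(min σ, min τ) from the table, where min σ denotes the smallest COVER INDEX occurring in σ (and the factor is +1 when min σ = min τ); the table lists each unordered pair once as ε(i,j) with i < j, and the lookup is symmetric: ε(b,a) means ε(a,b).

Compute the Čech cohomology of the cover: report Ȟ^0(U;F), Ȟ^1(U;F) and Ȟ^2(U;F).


Ȟ^0(U;F) ≅ Z, Ȟ^1(U;F) ≅ Z^2, Ȟ^2(U;F) ≅ 0

intersection data:
  A12={t} A13={r} A14={s,u} A15={v} A23={p,x} A45={w}
C dims 5,6; δ0: rk 4, SNF 1^4
Ȟ^0 = (5 − 4) − 0 = 1, so Ȟ^0 ≅ Z
Ȟ^1 = (6 − 0) − 4 = 2, so Ȟ^1 ≅ Z^2
Ȟ^2 = (0 − 0) − 0 = 0, so Ȟ^2 ≅ 0


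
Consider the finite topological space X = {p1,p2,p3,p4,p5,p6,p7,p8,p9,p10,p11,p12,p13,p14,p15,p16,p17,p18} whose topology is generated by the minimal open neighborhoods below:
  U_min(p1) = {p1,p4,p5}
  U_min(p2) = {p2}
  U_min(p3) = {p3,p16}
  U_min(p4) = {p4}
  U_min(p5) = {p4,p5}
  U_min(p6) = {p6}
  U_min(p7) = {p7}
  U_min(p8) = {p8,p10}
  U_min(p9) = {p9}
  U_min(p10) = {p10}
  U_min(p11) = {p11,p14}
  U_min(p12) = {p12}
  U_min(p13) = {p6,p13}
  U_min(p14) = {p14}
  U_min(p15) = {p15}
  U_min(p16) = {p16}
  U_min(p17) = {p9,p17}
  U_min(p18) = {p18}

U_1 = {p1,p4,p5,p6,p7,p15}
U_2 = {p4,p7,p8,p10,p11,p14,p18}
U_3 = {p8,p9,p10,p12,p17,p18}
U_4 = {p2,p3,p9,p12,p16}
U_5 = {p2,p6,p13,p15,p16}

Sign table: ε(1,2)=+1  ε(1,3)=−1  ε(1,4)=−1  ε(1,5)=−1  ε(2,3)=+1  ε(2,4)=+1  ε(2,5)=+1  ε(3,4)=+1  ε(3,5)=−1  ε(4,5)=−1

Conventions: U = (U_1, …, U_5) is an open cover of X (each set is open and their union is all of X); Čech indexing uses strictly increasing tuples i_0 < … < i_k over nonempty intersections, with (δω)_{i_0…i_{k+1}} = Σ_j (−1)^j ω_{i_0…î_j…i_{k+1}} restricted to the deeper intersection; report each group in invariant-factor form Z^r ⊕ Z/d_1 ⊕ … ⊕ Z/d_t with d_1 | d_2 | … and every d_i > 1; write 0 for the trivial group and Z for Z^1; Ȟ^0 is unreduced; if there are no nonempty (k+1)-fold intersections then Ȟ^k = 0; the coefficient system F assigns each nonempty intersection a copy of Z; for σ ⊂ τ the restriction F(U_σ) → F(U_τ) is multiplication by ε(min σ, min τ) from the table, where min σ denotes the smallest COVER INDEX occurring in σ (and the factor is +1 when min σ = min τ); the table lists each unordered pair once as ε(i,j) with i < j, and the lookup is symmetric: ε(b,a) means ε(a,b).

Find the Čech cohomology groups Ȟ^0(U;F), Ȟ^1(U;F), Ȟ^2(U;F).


Ȟ^0 ≅ Z; Ȟ^1 ≅ Z; Ȟ^2 ≅ 0

nerve of the cover:
  U12={p4,p7} U15={p6,p15} U23={p8,p10,p18} U34={p9,p12} U45={p2,p16}
C dims 5,5; δ0: rk 4, SNF 1^4
Ȟ^0 = (5 − 4) − 0 = 1, so Ȟ^0 ≅ Z
Ȟ^1 = (5 − 0) − 4 = 1, so Ȟ^1 ≅ Z
Ȟ^2 = (0 − 0) − 0 = 0, so Ȟ^2 ≅ 0


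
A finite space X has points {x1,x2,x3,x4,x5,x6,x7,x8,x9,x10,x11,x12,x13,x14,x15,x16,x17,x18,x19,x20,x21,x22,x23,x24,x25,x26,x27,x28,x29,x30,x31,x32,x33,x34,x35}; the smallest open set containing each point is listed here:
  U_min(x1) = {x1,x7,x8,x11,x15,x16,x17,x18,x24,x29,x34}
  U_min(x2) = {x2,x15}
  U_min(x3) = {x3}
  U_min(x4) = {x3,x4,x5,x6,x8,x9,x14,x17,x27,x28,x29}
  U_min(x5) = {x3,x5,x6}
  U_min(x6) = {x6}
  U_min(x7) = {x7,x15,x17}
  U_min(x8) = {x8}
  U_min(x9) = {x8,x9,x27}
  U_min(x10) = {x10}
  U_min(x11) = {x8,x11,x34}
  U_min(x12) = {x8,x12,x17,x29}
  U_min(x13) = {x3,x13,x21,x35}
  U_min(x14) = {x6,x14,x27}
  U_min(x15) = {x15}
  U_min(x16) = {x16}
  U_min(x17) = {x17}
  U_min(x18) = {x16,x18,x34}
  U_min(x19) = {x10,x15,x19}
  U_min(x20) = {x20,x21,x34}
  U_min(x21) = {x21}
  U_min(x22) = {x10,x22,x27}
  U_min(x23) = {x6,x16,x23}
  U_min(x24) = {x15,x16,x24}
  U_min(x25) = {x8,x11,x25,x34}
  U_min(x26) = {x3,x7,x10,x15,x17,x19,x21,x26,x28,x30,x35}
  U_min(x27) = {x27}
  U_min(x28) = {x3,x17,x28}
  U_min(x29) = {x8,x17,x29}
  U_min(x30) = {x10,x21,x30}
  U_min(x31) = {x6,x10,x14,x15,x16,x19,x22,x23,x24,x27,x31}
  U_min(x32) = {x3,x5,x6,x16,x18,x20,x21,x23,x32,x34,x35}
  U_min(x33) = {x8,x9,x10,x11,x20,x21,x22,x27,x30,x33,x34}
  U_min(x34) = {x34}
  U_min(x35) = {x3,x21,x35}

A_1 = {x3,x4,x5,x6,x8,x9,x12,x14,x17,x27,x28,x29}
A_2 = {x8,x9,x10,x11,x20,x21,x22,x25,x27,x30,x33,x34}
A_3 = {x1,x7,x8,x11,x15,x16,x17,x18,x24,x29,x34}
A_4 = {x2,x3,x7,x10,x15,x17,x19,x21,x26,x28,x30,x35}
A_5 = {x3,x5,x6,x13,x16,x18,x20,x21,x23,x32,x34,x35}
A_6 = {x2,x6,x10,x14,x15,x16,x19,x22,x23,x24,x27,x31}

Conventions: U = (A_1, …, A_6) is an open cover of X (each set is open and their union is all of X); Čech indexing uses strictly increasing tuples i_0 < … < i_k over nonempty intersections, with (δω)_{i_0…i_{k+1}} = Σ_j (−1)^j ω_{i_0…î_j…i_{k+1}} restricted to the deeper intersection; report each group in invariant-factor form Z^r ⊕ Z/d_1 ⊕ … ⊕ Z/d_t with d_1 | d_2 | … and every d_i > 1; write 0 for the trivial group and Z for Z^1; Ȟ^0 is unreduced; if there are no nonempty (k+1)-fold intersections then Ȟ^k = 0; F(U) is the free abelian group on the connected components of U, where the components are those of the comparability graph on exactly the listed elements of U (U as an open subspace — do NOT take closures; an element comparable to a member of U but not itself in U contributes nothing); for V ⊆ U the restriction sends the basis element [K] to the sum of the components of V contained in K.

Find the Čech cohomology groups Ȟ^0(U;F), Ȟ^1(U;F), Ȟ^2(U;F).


Ȟ^0 = Z, Ȟ^1 = 0, Ȟ^2 = Z/2

nonempty overlaps:
  A12={x8,x9,x27} A13={x8,x17,x29} A14={x3,x17,x28} A15={x3,x5,x6} A16={x6,x14,x27} A23={x8,x11,x34} A24={x10,x21,x30} A25={x20,x21,x34} A26={x10,x22,x27} A34={x7,x15,x17} A35={x16,x18,x34} A36={x15,x16,x24} A45={x3,x21,x35} A46={x2,x10,x15,x19} A56={x6,x16,x23}
  A123={x8} A126={x27} A134={x17} A145={x3} A156={x6} A235={x34} A245={x21} A246={x10} A346={x15} A356={x16}
components per intersection:
  A1: {x3,x4,x5,x6,x8,x9,x12,x14,x17,x27,x28,x29}
  A2: {x8,x9,x10,x11,x20,x21,x22,x25,x27,x30,x33,x34}
  A3: {x1,x7,x8,x11,x15,x16,x17,x18,x24,x29,x34}
  A4: {x2,x3,x7,x10,x15,x17,x19,x21,x26,x28,x30,x35}
  A5: {x3,x5,x6,x13,x16,x18,x20,x21,x23,x32,x34,x35}
  A6: {x2,x6,x10,x14,x15,x16,x19,x22,x23,x24,x27,x31}
  A12: {x8,x9,x27}
  A13: {x8,x17,x29}
  A14: {x3,x17,x28}
  A15: {x3,x5,x6}
  A16: {x6,x14,x27}
  A23: {x8,x11,x34}
  A24: {x10,x21,x30}
  A25: {x20,x21,x34}
  A26: {x10,x22,x27}
  A34: {x7,x15,x17}
  A35: {x16,x18,x34}
  A36: {x15,x16,x24}
  A45: {x3,x21,x35}
  A46: {x2,x10,x15,x19}
  A56: {x6,x16,x23}
  A123: {x8}
  A126: {x27}
  A134: {x17}
  A145: {x3}
  A156: {x6}
  A235: {x34}
  A245: {x21}
  A246: {x10}
  A346: {x15}
  A356: {x16}
C dims 6,15,10; δ0: rk 5, SNF 1^5; δ1: rk 10, SNF 1^9·2
degree 0: 6−5−0 = 1 → Ȟ^0 ≅ Z
degree 1: 15−10−5 = 0 → Ȟ^1 ≅ 0
degree 2: 10−0−10 = 0 plus torsion [2] → Ȟ^2 ≅ Z/2


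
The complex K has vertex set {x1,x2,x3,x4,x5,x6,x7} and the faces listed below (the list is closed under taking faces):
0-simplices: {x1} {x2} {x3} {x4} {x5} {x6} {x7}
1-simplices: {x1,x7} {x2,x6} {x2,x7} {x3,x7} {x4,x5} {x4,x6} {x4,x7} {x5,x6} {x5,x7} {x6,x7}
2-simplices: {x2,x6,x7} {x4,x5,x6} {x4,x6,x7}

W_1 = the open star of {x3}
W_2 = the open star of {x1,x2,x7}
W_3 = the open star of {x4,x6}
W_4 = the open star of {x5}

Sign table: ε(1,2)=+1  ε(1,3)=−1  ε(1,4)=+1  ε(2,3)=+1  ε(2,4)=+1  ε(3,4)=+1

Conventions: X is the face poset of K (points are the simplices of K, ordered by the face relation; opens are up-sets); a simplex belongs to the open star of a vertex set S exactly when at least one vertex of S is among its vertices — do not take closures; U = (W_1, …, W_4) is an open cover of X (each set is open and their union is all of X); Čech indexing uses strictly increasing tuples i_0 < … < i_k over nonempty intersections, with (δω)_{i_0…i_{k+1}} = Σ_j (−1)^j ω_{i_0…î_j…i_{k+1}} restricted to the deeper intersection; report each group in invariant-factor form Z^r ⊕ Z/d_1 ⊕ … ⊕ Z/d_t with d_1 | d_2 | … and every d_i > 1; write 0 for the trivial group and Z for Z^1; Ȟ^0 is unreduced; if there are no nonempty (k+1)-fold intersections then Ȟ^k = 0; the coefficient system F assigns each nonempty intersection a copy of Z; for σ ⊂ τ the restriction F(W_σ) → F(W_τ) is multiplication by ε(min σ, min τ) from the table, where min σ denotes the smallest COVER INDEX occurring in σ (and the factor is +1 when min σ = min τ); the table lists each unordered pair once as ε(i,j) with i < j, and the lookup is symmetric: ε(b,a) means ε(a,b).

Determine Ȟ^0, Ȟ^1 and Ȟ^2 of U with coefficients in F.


Ȟ^0(U;F) ≅ Z; Ȟ^1(U;F) ≅ Z; Ȟ^2(U;F) ≅ 0

nerve of the cover:
  W1={{x3},{x3,x7}} W2={{x1},{x2},{x7},{x1,x7},{x2,x6},{x2,x7},{x3,x7},{x4,x7},{x5,x7},{x6,x7},{x2,x6,x7},{x4,x6,x7}} W3={{x4},{x6},{x2,x6},{x4,x5},{x4,x6},{x4,x7},{x5,x6},{x6,x7},{x2,x6,x7},{x4,x5,x6},{x4,x6,x7}} W4={{x5},{x4,x5},{x5,x6},{x5,x7},{x4,x5,x6}}
  W12={{x3,x7}} W23={{x2,x6},{x4,x7},{x6,x7},{x2,x6,x7},{x4,x6,x7}} W24={{x5,x7}} W34={{x4,x5},{x5,x6},{x4,x5,x6}}
C dims 4,4; δ0: rk 3, SNF 1^3
Ȟ^0 = (4 − 3) − 0 = 1, so Ȟ^0 ≅ Z
Ȟ^1 = (4 − 0) − 3 = 1, so Ȟ^1 ≅ Z
Ȟ^2 = (0 − 0) − 0 = 0, so Ȟ^2 ≅ 0


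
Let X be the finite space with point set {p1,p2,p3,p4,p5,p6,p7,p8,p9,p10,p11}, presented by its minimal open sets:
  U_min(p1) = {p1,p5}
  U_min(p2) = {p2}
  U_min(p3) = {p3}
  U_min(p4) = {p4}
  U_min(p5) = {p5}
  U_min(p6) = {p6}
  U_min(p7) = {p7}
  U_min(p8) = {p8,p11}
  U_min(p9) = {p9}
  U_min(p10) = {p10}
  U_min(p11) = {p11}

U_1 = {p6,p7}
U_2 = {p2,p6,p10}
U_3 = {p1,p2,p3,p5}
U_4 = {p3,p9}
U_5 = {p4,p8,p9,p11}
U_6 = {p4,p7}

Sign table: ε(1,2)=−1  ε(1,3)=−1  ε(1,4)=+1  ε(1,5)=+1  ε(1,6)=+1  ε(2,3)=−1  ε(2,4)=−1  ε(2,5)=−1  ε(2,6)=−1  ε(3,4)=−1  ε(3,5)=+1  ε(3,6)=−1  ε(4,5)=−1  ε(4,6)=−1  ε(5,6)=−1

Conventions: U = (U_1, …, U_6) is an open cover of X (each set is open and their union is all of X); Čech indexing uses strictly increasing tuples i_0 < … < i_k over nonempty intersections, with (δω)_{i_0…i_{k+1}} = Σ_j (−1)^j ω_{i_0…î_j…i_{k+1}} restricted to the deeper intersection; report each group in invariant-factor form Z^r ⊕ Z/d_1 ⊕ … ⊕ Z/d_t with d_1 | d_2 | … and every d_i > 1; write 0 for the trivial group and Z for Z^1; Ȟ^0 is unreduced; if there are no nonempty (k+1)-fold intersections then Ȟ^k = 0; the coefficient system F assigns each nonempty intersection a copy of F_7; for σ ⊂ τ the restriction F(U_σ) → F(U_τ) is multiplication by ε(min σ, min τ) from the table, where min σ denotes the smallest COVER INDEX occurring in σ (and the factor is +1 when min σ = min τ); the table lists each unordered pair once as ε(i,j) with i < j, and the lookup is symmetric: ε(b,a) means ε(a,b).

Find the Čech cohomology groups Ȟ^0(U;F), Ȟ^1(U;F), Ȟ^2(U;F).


intersection data:
  U12={p6} U16={p7} U23={p2} U34={p3} U45={p9} U56={p4}
C dims 6,6; δ0: rk_F7 6
Ȟ^0 = (6 − 6) − 0 = 0, so Ȟ^0 ≅ 0
Ȟ^1 = (6 − 0) − 6 = 0, so Ȟ^1 ≅ 0
Ȟ^2 = (0 − 0) − 0 = 0, so Ȟ^2 ≅ 0

Ȟ^0(U;F) ≅ 0, Ȟ^1(U;F) ≅ 0 and Ȟ^2(U;F) ≅ 0


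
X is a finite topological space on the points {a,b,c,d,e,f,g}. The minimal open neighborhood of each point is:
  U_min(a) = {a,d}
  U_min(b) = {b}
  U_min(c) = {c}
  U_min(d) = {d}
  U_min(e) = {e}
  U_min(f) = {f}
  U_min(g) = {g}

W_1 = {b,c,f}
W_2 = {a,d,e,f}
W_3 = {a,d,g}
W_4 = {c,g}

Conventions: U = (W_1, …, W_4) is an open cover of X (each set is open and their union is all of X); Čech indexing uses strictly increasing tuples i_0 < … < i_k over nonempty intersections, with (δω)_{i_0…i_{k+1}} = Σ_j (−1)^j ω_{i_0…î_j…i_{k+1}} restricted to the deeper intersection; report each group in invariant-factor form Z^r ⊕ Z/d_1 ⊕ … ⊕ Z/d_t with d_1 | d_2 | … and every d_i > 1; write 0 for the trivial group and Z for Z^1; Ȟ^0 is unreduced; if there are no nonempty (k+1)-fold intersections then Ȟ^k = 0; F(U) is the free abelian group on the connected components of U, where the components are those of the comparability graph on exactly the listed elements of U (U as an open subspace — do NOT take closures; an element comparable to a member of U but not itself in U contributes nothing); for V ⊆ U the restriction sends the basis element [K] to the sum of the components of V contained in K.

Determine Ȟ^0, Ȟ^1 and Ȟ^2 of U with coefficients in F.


Ȟ^0 = Z^6, Ȟ^1 = 0 and Ȟ^2 = 0

nerve of the cover:
  W12={f} W14={c} W23={a,d} W34={g}
components per intersection:
  W1: {b} {c} {f}
  W2: {a,d} {e} {f}
  W3: {a,d} {g}
  W4: {c} {g}
  W12: {f}
  W14: {c}
  W23: {a,d}
  W34: {g}
C dims 10,4; δ0: rk 4, SNF 1^4
Ȟ^0 = (10 − 4) − 0 = 6, so Ȟ^0 ≅ Z^6
Ȟ^1 = (4 − 0) − 4 = 0, so Ȟ^1 ≅ 0
Ȟ^2 = (0 − 0) − 0 = 0, so Ȟ^2 ≅ 0


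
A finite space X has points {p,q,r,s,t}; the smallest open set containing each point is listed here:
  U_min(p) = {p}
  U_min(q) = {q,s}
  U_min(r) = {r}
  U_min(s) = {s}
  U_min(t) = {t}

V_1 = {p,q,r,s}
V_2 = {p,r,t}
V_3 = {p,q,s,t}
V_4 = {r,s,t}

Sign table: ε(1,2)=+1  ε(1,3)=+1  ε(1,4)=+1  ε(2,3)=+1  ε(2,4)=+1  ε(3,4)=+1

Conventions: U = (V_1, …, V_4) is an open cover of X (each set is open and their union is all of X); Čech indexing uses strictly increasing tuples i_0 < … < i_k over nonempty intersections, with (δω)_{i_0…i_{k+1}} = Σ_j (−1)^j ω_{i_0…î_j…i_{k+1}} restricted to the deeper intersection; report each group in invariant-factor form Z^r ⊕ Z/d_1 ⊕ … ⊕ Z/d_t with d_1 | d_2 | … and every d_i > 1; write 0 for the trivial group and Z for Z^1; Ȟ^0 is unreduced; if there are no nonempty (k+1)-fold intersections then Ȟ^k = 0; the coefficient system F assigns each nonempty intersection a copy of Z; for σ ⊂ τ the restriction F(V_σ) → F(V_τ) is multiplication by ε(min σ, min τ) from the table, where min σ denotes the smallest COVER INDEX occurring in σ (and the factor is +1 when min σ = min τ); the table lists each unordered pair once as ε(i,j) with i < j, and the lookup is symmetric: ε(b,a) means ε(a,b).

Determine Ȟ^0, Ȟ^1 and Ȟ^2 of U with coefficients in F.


nerve of the cover:
  V12={p,r} V13={p,q,s} V14={r,s} V23={p,t} V24={r,t} V34={s,t}
  V123={p} V124={r} V134={s} V234={t}
C dims 4,6,4; δ0: rk 3, SNF 1^3; δ1: rk 3, SNF 1^3
Ȟ^0 = (4 − 3) − 0 = 1, so Ȟ^0 ≅ Z
Ȟ^1 = (6 − 3) − 3 = 0, so Ȟ^1 ≅ 0
Ȟ^2 = (4 − 0) − 3 = 1, so Ȟ^2 ≅ Z

Ȟ^0 = Z; Ȟ^1 = 0; Ȟ^2 = Z


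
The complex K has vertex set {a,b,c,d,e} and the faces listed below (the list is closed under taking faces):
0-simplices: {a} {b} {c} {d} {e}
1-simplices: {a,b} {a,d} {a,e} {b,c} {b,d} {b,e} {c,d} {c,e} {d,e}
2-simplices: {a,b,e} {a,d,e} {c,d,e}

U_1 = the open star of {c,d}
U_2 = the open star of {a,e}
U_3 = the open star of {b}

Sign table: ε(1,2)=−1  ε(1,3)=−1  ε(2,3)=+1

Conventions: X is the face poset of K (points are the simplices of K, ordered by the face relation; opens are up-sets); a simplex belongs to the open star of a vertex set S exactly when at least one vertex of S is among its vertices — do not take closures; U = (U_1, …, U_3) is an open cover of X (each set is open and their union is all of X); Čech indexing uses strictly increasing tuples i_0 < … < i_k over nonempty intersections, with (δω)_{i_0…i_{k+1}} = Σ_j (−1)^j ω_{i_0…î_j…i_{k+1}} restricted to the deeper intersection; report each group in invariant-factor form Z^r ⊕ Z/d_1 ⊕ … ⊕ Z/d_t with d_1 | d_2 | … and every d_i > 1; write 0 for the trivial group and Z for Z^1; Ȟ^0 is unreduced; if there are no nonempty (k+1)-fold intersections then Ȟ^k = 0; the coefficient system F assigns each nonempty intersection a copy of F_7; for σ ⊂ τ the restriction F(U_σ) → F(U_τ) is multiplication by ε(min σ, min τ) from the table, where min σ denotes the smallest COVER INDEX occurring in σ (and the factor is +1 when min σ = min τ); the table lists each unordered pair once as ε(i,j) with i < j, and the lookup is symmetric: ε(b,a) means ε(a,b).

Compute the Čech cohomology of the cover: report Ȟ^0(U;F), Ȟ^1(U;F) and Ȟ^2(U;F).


cover nerve:
  U1={{c},{d},{a,d},{b,c},{b,d},{c,d},{c,e},{d,e},{a,d,e},{c,d,e}} U2={{a},{e},{a,b},{a,d},{a,e},{b,e},{c,e},{d,e},{a,b,e},{a,d,e},{c,d,e}} U3={{b},{a,b},{b,c},{b,d},{b,e},{a,b,e}}
  U12={{a,d},{c,e},{d,e},{a,d,e},{c,d,e}} U13={{b,c},{b,d}} U23={{a,b},{b,e},{a,b,e}}
C dims 3,3; δ0: rk_F7 2
Ȟ^0: (3−2)−0=1 ⇒ Z/7
Ȟ^1: (3−0)−2=1 ⇒ Z/7
Ȟ^2: (0−0)−0=0 ⇒ 0

Ȟ^0 ≅ Z/7, Ȟ^1 ≅ Z/7, Ȟ^2 ≅ 0


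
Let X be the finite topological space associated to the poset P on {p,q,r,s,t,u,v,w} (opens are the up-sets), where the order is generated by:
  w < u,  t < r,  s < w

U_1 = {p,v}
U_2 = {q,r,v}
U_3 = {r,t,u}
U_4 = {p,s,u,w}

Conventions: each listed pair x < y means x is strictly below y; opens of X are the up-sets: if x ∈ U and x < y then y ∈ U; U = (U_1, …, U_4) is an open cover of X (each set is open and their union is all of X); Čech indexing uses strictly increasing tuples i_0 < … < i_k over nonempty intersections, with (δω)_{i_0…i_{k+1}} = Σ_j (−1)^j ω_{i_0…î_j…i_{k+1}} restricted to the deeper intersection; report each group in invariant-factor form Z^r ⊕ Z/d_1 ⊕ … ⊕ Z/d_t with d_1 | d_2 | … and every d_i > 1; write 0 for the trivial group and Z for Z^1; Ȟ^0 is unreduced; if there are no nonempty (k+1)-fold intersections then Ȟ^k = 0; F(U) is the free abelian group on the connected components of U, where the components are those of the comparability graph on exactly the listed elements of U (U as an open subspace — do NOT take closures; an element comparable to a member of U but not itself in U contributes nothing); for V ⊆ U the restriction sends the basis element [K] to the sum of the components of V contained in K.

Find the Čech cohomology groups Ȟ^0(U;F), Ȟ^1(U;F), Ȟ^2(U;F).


nerve of the cover:
  U12={v} U14={p} U23={r} U34={u}
components per intersection:
  U1: {p} {v}
  U2: {q} {r} {v}
  U3: {r,t} {u}
  U4: {p} {s,u,w}
  U12: {v}
  U14: {p}
  U23: {r}
  U34: {u}
C dims 9,4; δ0: rk 4, SNF 1^4
Ȟ^0 = (9 − 4) − 0 = 5, so Ȟ^0 ≅ Z^5
Ȟ^1 = (4 − 0) − 4 = 0, so Ȟ^1 ≅ 0
Ȟ^2 = (0 − 0) − 0 = 0, so Ȟ^2 ≅ 0

Ȟ^0(U;F) ≅ Z^5; Ȟ^1(U;F) ≅ 0; Ȟ^2(U;F) ≅ 0


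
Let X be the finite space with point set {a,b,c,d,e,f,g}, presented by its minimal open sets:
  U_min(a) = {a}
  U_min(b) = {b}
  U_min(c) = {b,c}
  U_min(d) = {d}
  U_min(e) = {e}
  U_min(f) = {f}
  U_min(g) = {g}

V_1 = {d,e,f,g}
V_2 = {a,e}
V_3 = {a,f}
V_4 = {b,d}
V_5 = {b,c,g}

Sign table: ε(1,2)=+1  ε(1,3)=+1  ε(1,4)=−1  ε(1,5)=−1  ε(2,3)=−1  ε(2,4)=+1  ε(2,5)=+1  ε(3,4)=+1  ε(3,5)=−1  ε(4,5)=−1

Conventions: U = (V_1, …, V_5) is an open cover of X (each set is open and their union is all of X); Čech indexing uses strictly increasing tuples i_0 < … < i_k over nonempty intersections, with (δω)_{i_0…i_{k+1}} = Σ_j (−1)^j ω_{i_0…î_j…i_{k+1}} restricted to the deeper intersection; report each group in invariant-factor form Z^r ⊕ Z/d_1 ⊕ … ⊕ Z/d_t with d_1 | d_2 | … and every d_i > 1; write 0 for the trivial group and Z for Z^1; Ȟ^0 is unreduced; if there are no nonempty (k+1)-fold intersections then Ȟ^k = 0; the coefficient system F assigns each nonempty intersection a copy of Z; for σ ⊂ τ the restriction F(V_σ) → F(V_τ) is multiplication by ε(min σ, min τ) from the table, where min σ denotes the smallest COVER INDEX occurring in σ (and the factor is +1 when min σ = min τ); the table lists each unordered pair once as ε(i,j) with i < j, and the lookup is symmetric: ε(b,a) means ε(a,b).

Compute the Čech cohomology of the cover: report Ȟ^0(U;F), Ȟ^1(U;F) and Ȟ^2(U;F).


nonempty intersections:
  V12={e} V13={f} V14={d} V15={g} V23={a} V45={b}
C dims 5,6; δ0: rk 5, SNF 1^4·2
Ȟ^0: (5−5)−0=0 ⇒ 0
Ȟ^1: (6−0)−5=1 plus torsion [2] ⇒ Z ⊕ Z/2
Ȟ^2: (0−0)−0=0 ⇒ 0

Ȟ^0 ≅ 0, Ȟ^1 ≅ Z ⊕ Z/2, Ȟ^2 ≅ 0


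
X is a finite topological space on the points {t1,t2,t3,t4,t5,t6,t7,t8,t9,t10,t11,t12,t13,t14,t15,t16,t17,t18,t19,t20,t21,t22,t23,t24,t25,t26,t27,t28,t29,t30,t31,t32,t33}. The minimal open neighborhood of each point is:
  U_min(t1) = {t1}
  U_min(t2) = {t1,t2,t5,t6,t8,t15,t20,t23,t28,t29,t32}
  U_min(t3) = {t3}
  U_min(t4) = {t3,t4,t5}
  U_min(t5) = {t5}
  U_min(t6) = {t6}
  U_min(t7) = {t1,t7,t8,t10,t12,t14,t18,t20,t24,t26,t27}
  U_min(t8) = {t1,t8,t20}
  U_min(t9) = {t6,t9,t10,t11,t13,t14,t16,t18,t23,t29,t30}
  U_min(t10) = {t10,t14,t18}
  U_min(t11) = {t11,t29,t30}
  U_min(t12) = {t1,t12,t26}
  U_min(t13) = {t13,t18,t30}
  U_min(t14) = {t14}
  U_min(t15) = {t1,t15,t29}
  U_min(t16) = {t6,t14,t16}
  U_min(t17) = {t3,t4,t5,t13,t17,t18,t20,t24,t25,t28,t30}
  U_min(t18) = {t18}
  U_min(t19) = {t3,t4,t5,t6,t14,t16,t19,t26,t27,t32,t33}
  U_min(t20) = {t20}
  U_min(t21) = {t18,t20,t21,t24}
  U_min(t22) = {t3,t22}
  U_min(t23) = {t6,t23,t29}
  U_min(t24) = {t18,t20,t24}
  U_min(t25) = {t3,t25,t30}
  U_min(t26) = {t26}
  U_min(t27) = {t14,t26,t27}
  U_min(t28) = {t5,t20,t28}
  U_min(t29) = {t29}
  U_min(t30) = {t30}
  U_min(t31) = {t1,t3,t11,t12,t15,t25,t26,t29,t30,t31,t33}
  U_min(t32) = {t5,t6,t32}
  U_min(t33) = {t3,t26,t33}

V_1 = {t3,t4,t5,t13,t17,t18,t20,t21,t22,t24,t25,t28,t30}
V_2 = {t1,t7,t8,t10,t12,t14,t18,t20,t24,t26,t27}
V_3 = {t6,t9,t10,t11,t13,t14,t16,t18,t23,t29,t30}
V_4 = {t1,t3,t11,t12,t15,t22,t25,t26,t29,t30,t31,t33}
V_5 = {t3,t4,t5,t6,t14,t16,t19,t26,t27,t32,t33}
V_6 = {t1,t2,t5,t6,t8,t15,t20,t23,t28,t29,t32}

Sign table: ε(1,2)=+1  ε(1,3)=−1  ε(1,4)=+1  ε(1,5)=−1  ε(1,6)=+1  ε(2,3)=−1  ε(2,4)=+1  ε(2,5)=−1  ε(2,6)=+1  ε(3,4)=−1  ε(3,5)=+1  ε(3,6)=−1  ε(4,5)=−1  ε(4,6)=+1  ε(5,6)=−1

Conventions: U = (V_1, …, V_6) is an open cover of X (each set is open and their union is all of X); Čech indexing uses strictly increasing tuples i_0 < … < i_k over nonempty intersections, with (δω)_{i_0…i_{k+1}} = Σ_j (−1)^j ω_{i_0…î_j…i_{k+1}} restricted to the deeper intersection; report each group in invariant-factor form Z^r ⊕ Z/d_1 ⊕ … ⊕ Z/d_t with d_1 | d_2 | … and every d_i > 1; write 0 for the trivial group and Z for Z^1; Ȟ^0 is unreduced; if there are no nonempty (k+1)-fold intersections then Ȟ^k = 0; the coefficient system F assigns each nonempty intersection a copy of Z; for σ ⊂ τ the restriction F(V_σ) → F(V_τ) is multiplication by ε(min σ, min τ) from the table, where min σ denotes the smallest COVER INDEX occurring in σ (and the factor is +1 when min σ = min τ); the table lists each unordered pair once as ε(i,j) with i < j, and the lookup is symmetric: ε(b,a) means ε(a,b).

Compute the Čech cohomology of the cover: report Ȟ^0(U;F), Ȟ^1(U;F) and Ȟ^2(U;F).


Ȟ^0 ≅ Z, Ȟ^1 ≅ 0 and Ȟ^2 ≅ Z/2

cover nerve:
  V12={t18,t20,t24} V13={t13,t18,t30} V14={t3,t22,t25,t30} V15={t3,t4,t5} V16={t5,t20,t28} V23={t10,t14,t18} V24={t1,t12,t26} V25={t14,t26,t27} V26={t1,t8,t20} V34={t11,t29,t30} V35={t6,t14,t16} V36={t6,t23,t29} V45={t3,t26,t33} V46={t1,t15,t29} V56={t5,t6,t32}
  V123={t18} V126={t20} V134={t30} V145={t3} V156={t5} V235={t14} V245={t26} V246={t1} V346={t29} V356={t6}
C dims 6,15,10; δ0: rk 5, SNF 1^5; δ1: rk 10, SNF 1^9·2
Ȟ^0: (6−5)−0=1 ⇒ Z
Ȟ^1: (15−10)−5=0 ⇒ 0
Ȟ^2: (10−0)−10=0 plus torsion [2] ⇒ Z/2


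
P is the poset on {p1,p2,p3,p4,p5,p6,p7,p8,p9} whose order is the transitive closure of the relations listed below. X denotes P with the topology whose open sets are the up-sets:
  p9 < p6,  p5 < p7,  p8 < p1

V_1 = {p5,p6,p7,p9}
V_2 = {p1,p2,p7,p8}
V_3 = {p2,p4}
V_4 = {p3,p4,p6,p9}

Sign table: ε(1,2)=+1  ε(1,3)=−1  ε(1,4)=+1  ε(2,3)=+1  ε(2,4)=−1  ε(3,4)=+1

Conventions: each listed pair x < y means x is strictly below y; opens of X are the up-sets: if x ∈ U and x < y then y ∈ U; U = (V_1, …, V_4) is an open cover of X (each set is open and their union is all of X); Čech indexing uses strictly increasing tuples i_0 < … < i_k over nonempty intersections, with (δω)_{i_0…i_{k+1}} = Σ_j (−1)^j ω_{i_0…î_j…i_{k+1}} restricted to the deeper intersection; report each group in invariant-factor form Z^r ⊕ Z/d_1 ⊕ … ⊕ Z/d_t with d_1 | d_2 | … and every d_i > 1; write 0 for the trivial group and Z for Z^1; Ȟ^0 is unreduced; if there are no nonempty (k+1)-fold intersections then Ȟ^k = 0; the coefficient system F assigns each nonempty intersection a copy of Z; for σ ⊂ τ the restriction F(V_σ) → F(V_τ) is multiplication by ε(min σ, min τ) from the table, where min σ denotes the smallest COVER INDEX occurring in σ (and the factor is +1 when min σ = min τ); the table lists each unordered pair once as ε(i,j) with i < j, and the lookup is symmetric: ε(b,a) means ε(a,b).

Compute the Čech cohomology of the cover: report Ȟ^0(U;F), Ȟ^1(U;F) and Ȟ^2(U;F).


cover nerve:
  V12={p7} V14={p6,p9} V23={p2} V34={p4}
C dims 4,4; δ0: rk 3, SNF 1^3
Ȟ^0: (4−3)−0=1 ⇒ Z
Ȟ^1: (4−0)−3=1 ⇒ Z
Ȟ^2: (0−0)−0=0 ⇒ 0

Ȟ^0(U;F) ≅ Z, Ȟ^1(U;F) ≅ Z, Ȟ^2(U;F) ≅ 0


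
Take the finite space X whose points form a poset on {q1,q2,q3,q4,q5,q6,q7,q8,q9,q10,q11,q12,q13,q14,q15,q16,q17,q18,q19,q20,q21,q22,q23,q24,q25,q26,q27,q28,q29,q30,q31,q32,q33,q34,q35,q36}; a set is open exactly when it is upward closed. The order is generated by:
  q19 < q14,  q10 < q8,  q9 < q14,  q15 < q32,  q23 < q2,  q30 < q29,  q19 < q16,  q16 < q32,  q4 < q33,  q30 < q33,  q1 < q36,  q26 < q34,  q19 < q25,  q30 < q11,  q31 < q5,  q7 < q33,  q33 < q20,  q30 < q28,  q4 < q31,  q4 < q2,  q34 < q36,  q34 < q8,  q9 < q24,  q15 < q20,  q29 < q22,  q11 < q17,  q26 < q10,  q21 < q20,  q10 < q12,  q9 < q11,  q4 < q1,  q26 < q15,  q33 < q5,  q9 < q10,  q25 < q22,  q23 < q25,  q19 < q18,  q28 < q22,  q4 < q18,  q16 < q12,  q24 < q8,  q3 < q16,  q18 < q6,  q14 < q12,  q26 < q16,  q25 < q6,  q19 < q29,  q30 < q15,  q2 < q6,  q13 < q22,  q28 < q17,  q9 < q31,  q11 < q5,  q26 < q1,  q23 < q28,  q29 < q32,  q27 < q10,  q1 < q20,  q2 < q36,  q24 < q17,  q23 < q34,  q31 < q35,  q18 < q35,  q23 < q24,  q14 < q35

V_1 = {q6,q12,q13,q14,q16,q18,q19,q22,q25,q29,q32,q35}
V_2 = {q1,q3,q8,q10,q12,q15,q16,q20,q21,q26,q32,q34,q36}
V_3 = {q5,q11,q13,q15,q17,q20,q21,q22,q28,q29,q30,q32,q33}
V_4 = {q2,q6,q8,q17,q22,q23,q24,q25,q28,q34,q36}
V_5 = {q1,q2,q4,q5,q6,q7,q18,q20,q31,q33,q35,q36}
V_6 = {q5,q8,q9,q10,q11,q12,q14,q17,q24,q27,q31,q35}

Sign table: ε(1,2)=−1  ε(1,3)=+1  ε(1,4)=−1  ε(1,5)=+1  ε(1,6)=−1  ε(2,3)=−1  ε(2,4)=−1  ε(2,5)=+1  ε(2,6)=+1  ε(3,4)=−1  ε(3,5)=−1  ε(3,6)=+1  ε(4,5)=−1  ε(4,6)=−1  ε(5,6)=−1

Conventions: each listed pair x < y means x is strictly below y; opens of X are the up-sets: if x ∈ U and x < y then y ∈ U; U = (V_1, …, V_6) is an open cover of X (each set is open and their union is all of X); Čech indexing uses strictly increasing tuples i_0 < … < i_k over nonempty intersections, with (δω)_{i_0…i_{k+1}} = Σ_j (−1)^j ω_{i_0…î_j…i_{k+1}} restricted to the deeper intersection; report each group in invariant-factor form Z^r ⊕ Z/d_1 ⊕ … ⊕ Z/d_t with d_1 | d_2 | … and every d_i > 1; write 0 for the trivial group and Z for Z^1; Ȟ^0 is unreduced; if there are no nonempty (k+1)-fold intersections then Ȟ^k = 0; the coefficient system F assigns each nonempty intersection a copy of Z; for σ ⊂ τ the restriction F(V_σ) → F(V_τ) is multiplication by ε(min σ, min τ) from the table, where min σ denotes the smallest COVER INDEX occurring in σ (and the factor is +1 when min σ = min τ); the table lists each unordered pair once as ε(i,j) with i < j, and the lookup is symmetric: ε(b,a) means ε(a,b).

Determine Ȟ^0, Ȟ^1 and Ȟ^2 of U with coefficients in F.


Ȟ^0 = 0, Ȟ^1 = Z/2 and Ȟ^2 = Z

nonempty intersections:
  V12={q12,q16,q32} V13={q13,q22,q29,q32} V14={q6,q22,q25} V15={q6,q18,q35} V16={q12,q14,q35} V23={q15,q20,q21,q32} V24={q8,q34,q36} V25={q1,q20,q36} V26={q8,q10,q12} V34={q17,q22,q28} V35={q5,q20,q33} V36={q5,q11,q17} V45={q2,q6,q36} V46={q8,q17,q24} V56={q5,q31,q35}
  V123={q32} V126={q12} V134={q22} V145={q6} V156={q35} V235={q20} V245={q36} V246={q8} V346={q17} V356={q5}
C dims 6,15,10; δ0: rk 6, SNF 1^5·2; δ1: rk 9, SNF 1^9
Ȟ^0: (6−6)−0=0 ⇒ 0
Ȟ^1: (15−9)−6=0 plus torsion [2] ⇒ Z/2
Ȟ^2: (10−0)−9=1 ⇒ Z


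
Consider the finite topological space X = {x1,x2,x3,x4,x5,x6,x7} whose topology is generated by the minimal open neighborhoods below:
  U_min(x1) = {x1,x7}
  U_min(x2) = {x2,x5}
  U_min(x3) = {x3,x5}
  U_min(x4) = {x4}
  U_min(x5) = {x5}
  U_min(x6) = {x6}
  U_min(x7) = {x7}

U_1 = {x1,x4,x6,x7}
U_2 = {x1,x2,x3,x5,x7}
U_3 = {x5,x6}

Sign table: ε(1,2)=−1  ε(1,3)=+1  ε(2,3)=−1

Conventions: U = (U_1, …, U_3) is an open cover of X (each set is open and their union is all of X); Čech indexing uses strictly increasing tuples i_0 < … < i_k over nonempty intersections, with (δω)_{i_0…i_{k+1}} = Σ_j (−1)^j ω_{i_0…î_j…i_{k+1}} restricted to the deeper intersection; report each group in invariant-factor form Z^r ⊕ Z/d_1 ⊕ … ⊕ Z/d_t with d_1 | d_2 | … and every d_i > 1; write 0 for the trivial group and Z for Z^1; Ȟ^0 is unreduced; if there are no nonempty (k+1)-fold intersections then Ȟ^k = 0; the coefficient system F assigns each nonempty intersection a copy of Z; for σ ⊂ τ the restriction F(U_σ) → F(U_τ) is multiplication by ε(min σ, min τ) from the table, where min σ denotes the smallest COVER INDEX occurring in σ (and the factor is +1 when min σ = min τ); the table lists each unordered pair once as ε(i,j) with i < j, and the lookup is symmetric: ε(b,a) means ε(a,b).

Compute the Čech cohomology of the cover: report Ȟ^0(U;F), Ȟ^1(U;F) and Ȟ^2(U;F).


nonempty intersections:
  U12={x1,x7} U13={x6} U23={x5}
C dims 3,3; δ0: rk 2, SNF 1^2
Ȟ^0: (3−2)−0=1 ⇒ Z
Ȟ^1: (3−0)−2=1 ⇒ Z
Ȟ^2: (0−0)−0=0 ⇒ 0

Ȟ^0 = Z, Ȟ^1 = Z and Ȟ^2 = 0


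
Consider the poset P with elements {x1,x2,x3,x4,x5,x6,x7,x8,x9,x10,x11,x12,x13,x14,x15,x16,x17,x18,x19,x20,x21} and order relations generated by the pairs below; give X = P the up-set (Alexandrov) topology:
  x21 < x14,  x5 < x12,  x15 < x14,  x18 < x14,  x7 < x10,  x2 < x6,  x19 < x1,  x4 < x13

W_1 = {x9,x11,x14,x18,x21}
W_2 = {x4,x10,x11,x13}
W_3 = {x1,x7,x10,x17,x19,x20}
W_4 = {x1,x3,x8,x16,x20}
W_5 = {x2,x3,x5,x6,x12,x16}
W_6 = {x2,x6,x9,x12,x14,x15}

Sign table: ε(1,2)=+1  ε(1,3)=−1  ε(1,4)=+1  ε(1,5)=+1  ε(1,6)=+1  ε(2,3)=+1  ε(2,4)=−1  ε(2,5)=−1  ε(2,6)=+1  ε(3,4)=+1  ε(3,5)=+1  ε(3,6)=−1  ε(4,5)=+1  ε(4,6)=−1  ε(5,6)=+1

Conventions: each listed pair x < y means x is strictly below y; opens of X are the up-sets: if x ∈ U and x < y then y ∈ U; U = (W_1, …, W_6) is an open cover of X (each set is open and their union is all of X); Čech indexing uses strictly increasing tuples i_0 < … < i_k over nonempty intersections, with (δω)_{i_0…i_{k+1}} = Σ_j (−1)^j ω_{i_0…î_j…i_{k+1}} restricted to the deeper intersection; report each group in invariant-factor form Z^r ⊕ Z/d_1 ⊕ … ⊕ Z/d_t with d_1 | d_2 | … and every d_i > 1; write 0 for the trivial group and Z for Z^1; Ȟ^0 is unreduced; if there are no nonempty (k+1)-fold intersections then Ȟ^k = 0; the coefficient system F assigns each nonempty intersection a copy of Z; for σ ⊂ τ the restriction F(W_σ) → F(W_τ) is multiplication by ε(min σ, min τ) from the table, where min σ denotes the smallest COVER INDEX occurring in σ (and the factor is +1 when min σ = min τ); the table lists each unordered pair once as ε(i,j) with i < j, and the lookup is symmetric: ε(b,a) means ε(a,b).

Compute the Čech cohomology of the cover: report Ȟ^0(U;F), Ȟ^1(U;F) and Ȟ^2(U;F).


Ȟ^0(U;F) ≅ Z, Ȟ^1(U;F) ≅ Z, Ȟ^2(U;F) ≅ 0

nerve simplices:
  W12={x11} W16={x9,x14} W23={x10} W34={x1,x20} W45={x3,x16} W56={x2,x6,x12}
C dims 6,6; δ0: rk 5, SNF 1^5
degree 0: 6−5−0 = 1 → Ȟ^0 ≅ Z
degree 1: 6−0−5 = 1 → Ȟ^1 ≅ Z
degree 2: 0−0−0 = 0 → Ȟ^2 ≅ 0


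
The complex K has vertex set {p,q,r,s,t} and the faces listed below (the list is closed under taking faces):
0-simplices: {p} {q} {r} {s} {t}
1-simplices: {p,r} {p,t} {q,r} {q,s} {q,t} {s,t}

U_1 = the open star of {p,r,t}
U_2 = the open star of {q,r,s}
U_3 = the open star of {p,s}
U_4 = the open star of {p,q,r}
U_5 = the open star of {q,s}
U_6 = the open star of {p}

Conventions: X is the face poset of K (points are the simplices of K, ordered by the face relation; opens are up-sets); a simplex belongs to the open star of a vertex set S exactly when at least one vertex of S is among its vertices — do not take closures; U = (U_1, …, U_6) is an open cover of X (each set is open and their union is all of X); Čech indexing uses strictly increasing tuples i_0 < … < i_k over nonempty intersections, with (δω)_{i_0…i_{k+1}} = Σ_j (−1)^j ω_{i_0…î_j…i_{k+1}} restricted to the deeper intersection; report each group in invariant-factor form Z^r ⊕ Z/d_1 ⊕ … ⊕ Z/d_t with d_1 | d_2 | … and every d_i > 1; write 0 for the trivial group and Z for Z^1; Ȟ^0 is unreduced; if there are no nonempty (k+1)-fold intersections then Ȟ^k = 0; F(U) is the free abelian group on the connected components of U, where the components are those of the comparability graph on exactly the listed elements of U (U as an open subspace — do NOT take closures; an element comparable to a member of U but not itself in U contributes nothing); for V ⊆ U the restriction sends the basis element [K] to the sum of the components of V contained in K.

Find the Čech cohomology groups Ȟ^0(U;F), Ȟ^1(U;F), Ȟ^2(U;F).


nerve simplices:
  U1={{p},{r},{t},{p,r},{p,t},{q,r},{q,t},{s,t}} U2={{q},{r},{s},{p,r},{q,r},{q,s},{q,t},{s,t}} U3={{p},{s},{p,r},{p,t},{q,s},{s,t}} U4={{p},{q},{r},{p,r},{p,t},{q,r},{q,s},{q,t}} U5={{q},{s},{q,r},{q,s},{q,t},{s,t}} U6={{p},{p,r},{p,t}}
  U12={{r},{p,r},{q,r},{q,t},{s,t}} U13={{p},{p,r},{p,t},{s,t}} U14={{p},{r},{p,r},{p,t},{q,r},{q,t}} U15={{q,r},{q,t},{s,t}} U16={{p},{p,r},{p,t}} U23={{s},{p,r},{q,s},{s,t}} U24={{q},{r},{p,r},{q,r},{q,s},{q,t}} U25={{q},{s},{q,r},{q,s},{q,t},{s,t}} U26={{p,r}} U34={{p},{p,r},{p,t},{q,s}} U35={{s},{q,s},{s,t}} U36={{p},{p,r},{p,t}} U45={{q},{q,r},{q,s},{q,t}} U46={{p},{p,r},{p,t}}
  U123={{p,r},{s,t}} U124={{r},{p,r},{q,r},{q,t}} U125={{q,r},{q,t},{s,t}} U126={{p,r}} U134={{p},{p,r},{p,t}} U135={{s,t}} U136={{p},{p,r},{p,t}} U145={{q,r},{q,t}} U146={{p},{p,r},{p,t}} U234={{p,r},{q,s}} U235={{s},{q,s},{s,t}} U236={{p,r}} U245={{q},{q,r},{q,s},{q,t}} U246={{p,r}} U345={{q,s}} U346={{p},{p,r},{p,t}}
  U1234={{p,r}} U1235={{s,t}} U1236={{p,r}} U1245={{q,r},{q,t}} U1246={{p,r}} U1346={{p},{p,r},{p,t}} U2345={{q,s}} U2346={{p,r}}
  U12346={{p,r}}
components per intersection:
  U1: {{p},{r},{t},{p,r},{p,t},{q,r},{q,t},{s,t}}
  U2: {{q},{r},{s},{p,r},{q,r},{q,s},{q,t},{s,t}}
  U3: {{p},{p,r},{p,t}} {{s},{q,s},{s,t}}
  U4: {{p},{q},{r},{p,r},{p,t},{q,r},{q,s},{q,t}}
  U5: {{q},{s},{q,r},{q,s},{q,t},{s,t}}
  U6: {{p},{p,r},{p,t}}
  U12: {{r},{p,r},{q,r}} {{q,t}} {{s,t}}
  U13: {{p},{p,r},{p,t}} {{s,t}}
  U14: {{p},{r},{p,r},{p,t},{q,r}} {{q,t}}
  U15: {{q,r}} {{q,t}} {{s,t}}
  U16: {{p},{p,r},{p,t}}
  U23: {{s},{q,s},{s,t}} {{p,r}}
  U24: {{q},{r},{p,r},{q,r},{q,s},{q,t}}
  U25: {{q},{s},{q,r},{q,s},{q,t},{s,t}}
  U26: {{p,r}}
  U34: {{p},{p,r},{p,t}} {{q,s}}
  U35: {{s},{q,s},{s,t}}
  U36: {{p},{p,r},{p,t}}
  U45: {{q},{q,r},{q,s},{q,t}}
  U46: {{p},{p,r},{p,t}}
  U123: {{p,r}} {{s,t}}
  U124: {{r},{p,r},{q,r}} {{q,t}}
  U125: {{q,r}} {{q,t}} {{s,t}}
  U126: {{p,r}}
  U134: {{p},{p,r},{p,t}}
  U135: {{s,t}}
  U136: {{p},{p,r},{p,t}}
  U145: {{q,r}} {{q,t}}
  U146: {{p},{p,r},{p,t}}
  U234: {{p,r}} {{q,s}}
  U235: {{s},{q,s},{s,t}}
  U236: {{p,r}}
  U245: {{q},{q,r},{q,s},{q,t}}
  U246: {{p,r}}
  U345: {{q,s}}
  U346: {{p},{p,r},{p,t}}
  U1234: {{p,r}}
  U1235: {{s,t}}
  U1236: {{p,r}}
  U1245: {{q,r}} {{q,t}}
  U1246: {{p,r}}
  U1346: {{p},{p,r},{p,t}}
  U2345: {{q,s}}
  U2346: {{p,r}}
  U12346: {{p,r}}
C dims 7,22,22,9; δ0: rk 6, SNF 1^6; δ1: rk 14, SNF 1^14; δ2: rk 8, SNF 1^8
degree 0: 7−6−0 = 1 → Ȟ^0 ≅ Z
degree 1: 22−14−6 = 2 → Ȟ^1 ≅ Z^2
degree 2: 22−8−14 = 0 → Ȟ^2 ≅ 0

Ȟ^0 = Z,  Ȟ^1 = Z^2,  Ȟ^2 = 0


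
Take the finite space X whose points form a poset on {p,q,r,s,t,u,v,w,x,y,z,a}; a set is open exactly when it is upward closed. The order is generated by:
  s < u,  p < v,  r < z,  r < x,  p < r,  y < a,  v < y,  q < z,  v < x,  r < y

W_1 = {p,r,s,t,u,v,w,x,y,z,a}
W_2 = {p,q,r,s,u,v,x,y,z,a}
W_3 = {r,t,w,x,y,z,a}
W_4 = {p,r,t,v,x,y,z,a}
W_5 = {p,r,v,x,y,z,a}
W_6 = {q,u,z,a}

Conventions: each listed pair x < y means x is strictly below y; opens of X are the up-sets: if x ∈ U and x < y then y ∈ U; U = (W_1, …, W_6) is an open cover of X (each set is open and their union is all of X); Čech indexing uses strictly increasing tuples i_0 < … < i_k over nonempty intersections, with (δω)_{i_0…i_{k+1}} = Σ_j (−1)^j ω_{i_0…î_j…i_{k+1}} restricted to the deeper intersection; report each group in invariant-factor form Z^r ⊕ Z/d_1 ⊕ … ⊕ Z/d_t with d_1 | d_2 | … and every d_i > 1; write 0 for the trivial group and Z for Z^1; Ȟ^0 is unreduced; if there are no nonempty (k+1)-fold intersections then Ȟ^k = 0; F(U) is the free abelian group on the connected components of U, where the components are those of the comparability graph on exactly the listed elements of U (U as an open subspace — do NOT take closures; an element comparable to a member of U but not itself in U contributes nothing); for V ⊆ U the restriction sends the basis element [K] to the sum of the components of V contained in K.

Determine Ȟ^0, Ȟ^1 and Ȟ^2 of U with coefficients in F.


nerve of the cover:
  W12={p,r,s,u,v,x,y,z,a} W13={r,t,w,x,y,z,a} W14={p,r,t,v,x,y,z,a} W15={p,r,v,x,y,z,a} W16={u,z,a} W23={r,x,y,z,a} W24={p,r,v,x,y,z,a} W25={p,r,v,x,y,z,a} W26={q,u,z,a} W34={r,t,x,y,z,a} W35={r,x,y,z,a} W36={z,a} W45={p,r,v,x,y,z,a} W46={z,a} W56={z,a}
  W123={r,x,y,z,a} W124={p,r,v,x,y,z,a} W125={p,r,v,x,y,z,a} W126={u,z,a} W134={r,t,x,y,z,a} W135={r,x,y,z,a} W136={z,a} W145={p,r,v,x,y,z,a} W146={z,a} W156={z,a} W234={r,x,y,z,a} W235={r,x,y,z,a} W236={z,a} W245={p,r,v,x,y,z,a} W246={z,a} W256={z,a} W345={r,x,y,z,a} W346={z,a} W356={z,a} W456={z,a}
  W1234={r,x,y,z,a} W1235={r,x,y,z,a} W1236={z,a} W1245={p,r,v,x,y,z,a} W1246={z,a} W1256={z,a} W1345={r,x,y,z,a} W1346={z,a} W1356={z,a} W1456={z,a} W2345={r,x,y,z,a} W2346={z,a} W2356={z,a} W2456={z,a} W3456={z,a}
  W12345={r,x,y,z,a} W12346={z,a} W12356={z,a} W12456={z,a} W13456={z,a} W23456={z,a}
  W123456={z,a}
components per intersection:
  W1: {p,r,v,x,y,z,a} {s,u} {t} {w}
  W2: {p,q,r,v,x,y,z,a} {s,u}
  W3: {r,x,y,z,a} {t} {w}
  W4: {p,r,v,x,y,z,a} {t}
  W5: {p,r,v,x,y,z,a}
  W6: {q,z} {u} {a}
  W12: {p,r,v,x,y,z,a} {s,u}
  W13: {r,x,y,z,a} {t} {w}
  W14: {p,r,v,x,y,z,a} {t}
  W15: {p,r,v,x,y,z,a}
  W16: {u} {z} {a}
  W23: {r,x,y,z,a}
  W24: {p,r,v,x,y,z,a}
  W25: {p,r,v,x,y,z,a}
  W26: {q,z} {u} {a}
  W34: {r,x,y,z,a} {t}
  W35: {r,x,y,z,a}
  W36: {z} {a}
  W45: {p,r,v,x,y,z,a}
  W46: {z} {a}
  W56: {z} {a}
  W123: {r,x,y,z,a}
  W124: {p,r,v,x,y,z,a}
  W125: {p,r,v,x,y,z,a}
  W126: {u} {z} {a}
  W134: {r,x,y,z,a} {t}
  W135: {r,x,y,z,a}
  W136: {z} {a}
  W145: {p,r,v,x,y,z,a}
  W146: {z} {a}
  W156: {z} {a}
  W234: {r,x,y,z,a}
  W235: {r,x,y,z,a}
  W236: {z} {a}
  W245: {p,r,v,x,y,z,a}
  W246: {z} {a}
  W256: {z} {a}
  W345: {r,x,y,z,a}
  W346: {z} {a}
  W356: {z} {a}
  W456: {z} {a}
  W1234: {r,x,y,z,a}
  W1235: {r,x,y,z,a}
  W1236: {z} {a}
  W1245: {p,r,v,x,y,z,a}
  W1246: {z} {a}
  W1256: {z} {a}
  W1345: {r,x,y,z,a}
  W1346: {z} {a}
  W1356: {z} {a}
  W1456: {z} {a}
  W2345: {r,x,y,z,a}
  W2346: {z} {a}
  W2356: {z} {a}
  W2456: {z} {a}
  W3456: {z} {a}
  W12345: {r,x,y,z,a}
  W12346: {z} {a}
  W12356: {z} {a}
  W12456: {z} {a}
  W13456: {z} {a}
  W23456: {z} {a}
  W123456: {z} {a}
C dims 15,27,32,25; δ0: rk 11, SNF 1^11; δ1: rk 16, SNF 1^16; δ2: rk 16, SNF 1^16
Ȟ^0 = (15 − 11) − 0 = 4, so Ȟ^0 ≅ Z^4
Ȟ^1 = (27 − 16) − 11 = 0, so Ȟ^1 ≅ 0
Ȟ^2 = (32 − 16) − 16 = 0, so Ȟ^2 ≅ 0

Ȟ^0(U;F) ≅ Z^4; Ȟ^1(U;F) ≅ 0; Ȟ^2(U;F) ≅ 0
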